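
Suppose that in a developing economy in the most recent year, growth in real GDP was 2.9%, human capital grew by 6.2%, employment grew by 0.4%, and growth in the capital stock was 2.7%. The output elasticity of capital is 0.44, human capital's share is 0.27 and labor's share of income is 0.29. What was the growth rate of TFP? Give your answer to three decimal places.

Labor's share = 1 − 0.44 − 0.27 = 0.29.
The capital stock: 0.44 × 2.7 = 1.188 pp.
Human capital: 0.27 × 6.2 = 1.674 pp.
Employment: 0.29 × 0.4 = 0.116 pp.
TFP growth = 2.9 − 2.978 = -0.078%.

-0.078%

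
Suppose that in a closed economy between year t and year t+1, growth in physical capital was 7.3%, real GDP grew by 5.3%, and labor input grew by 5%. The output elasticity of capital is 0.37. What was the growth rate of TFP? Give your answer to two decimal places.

Labor's share = 1 − 0.37 = 0.63.
Physical capital: 0.37 × 7.3 = 2.701 pp.
Labor input: 0.63 × 5 = 3.15 pp.
TFP growth = 5.3 − 5.851 = -0.551%.

-0.55%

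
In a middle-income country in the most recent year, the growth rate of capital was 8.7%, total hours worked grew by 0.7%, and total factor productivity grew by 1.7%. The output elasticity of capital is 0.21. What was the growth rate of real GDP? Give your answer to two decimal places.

4.08%

Labor's share = 1 − 0.21 = 0.79.
Capital: 0.21 × 8.7 = 1.827 pp.
Total hours worked: 0.79 × 0.7 = 0.553 pp.
Output growth = 1.7 + 2.38 = 4.08%.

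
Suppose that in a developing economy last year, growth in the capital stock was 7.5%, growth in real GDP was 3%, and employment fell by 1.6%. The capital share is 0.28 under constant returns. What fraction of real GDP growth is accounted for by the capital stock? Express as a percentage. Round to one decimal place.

The capital stock contributed 0.28 × 7.5 = 2.1 pp.
Share of growth = 2.1 / 3 × 100 = 70%.

70.0%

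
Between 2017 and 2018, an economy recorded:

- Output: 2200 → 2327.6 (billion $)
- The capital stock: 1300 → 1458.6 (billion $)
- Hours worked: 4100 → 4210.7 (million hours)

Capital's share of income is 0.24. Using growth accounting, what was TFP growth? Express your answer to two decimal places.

0.82%

Output growth = (2327.6 − 2200) / 2200 = 5.8%.
The capital stock growth = (1458.6 − 1300) / 1300 = 12.2%.
Hours worked growth = (4210.7 − 4100) / 4100 = 2.7%.
Labor's share = 1 − 0.24 = 0.76.
The capital stock: 0.24 × 12.2 = 2.928 pp.
Hours worked: 0.76 × 2.7 = 2.052 pp.
TFP growth = 5.8 − 4.98 = 0.82%.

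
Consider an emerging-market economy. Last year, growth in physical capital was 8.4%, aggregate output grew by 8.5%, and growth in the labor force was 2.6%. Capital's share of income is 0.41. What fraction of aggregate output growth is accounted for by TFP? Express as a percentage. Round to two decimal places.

Labor's share = 1 − 0.41 = 0.59.
Physical capital: 0.41 × 8.4 = 3.444 pp.
The labor force: 0.59 × 2.6 = 1.534 pp.
TFP growth = 8.5 − 4.978 = 3.522%.
TFP share of growth = 3.522 / 8.5 × 100 = 41.4353%.

TFP accounted for 41.44% of growth.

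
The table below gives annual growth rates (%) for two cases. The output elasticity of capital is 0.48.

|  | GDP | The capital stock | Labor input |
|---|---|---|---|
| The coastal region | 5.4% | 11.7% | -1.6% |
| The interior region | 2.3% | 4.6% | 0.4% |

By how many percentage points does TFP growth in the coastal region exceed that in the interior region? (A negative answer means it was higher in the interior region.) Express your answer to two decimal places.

0.73 percentage points

Labor's share = 1 − 0.48 = 0.52.
The coastal region: TFP = 5.4 − 5.616 + 0.832 = 0.616%.
The interior region: TFP = 2.3 − 2.208 − 0.208 = -0.116%.
Difference = 0.616 − (-0.116) = 0.732 pp.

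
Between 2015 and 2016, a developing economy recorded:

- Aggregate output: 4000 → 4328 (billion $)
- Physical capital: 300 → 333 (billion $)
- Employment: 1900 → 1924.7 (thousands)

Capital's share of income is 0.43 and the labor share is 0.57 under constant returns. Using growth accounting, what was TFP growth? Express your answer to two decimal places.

Aggregate output growth = (4328 − 4000) / 4000 = 8.2%.
Physical capital growth = (333 − 300) / 300 = 11%.
Employment growth = (1924.7 − 1900) / 1900 = 1.3%.
Labor's share = 1 − 0.43 = 0.57.
Physical capital: 0.43 × 11 = 4.73 pp.
Employment: 0.57 × 1.3 = 0.741 pp.
TFP growth = 8.2 − 5.471 = 2.729%.

2.73%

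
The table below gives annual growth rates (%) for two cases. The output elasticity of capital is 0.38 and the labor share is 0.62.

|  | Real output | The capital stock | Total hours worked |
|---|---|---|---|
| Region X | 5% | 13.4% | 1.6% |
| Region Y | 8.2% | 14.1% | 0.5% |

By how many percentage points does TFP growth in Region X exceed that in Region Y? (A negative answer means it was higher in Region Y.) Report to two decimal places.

-3.62 percentage points

Labor's share = 1 − 0.38 = 0.62.
Region X: TFP = 5 − 5.092 − 0.992 = -1.084%.
Region Y: TFP = 8.2 − 5.358 − 0.31 = 2.532%.
Difference = -1.084 − (2.532) = -3.616 pp.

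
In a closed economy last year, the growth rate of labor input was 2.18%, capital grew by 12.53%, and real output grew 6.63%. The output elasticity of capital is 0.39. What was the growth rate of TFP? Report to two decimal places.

0.41%

Labor's share = 1 − 0.39 = 0.61.
Capital: 0.39 × 12.53 = 4.8867 pp.
Labor input: 0.61 × 2.18 = 1.3298 pp.
TFP growth = 6.63 − 6.2165 = 0.4135%.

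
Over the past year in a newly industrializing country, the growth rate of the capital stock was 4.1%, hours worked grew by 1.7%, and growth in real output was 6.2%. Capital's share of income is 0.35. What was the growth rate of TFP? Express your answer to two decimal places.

3.66%

Labor's share = 1 − 0.35 = 0.65.
The capital stock: 0.35 × 4.1 = 1.435 pp.
Hours worked: 0.65 × 1.7 = 1.105 pp.
TFP growth = 6.2 − 2.54 = 3.66%.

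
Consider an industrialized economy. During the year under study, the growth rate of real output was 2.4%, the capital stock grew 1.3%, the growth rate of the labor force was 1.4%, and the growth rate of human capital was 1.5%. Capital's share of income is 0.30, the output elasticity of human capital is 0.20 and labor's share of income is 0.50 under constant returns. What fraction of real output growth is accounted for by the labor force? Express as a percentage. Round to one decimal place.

The labor force accounted for 29.2% of growth.

Labor's share = 1 − 0.3 − 0.2 = 0.5.
The labor force contributed 0.5 × 1.4 = 0.7 pp.
Share of growth = 0.7 / 2.4 × 100 = 29.167%.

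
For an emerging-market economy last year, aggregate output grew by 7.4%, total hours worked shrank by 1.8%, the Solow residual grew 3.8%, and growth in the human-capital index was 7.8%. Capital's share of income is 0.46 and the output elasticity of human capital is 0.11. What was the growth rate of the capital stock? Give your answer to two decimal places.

7.64%

Labor's share = 1 − 0.46 − 0.11 = 0.43.
gY = gA + 0.11×7.8 + 0.43×(-1.8) + 0.46×g.
0.46×g = 7.4 − 3.8 − 0.084 = 3.516.
g = 3.516 / 0.46 = 7.6435%.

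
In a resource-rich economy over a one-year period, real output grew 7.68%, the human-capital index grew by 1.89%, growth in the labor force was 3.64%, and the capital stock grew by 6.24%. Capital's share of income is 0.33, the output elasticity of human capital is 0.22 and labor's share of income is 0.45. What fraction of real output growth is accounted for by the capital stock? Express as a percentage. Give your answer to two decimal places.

The capital stock contributed 0.33 × 6.24 = 2.0592 pp.
Share of growth = 2.0592 / 7.68 × 100 = 26.8125%.

26.81%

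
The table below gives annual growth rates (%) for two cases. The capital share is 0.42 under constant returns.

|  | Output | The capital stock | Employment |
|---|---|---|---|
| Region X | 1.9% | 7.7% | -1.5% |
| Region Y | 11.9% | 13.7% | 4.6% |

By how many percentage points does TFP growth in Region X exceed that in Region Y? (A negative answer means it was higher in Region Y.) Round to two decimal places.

Labor's share = 1 − 0.42 = 0.58.
Region X: TFP = 1.9 − 3.234 + 0.87 = -0.464%.
Region Y: TFP = 11.9 − 5.754 − 2.668 = 3.478%.
Difference = -0.464 − (3.478) = -3.942 pp.

-3.94 percentage points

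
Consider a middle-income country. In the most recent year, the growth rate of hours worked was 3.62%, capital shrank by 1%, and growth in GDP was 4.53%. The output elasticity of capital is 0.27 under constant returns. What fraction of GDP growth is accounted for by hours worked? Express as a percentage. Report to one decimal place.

Labor's share = 1 − 0.27 = 0.73.
Hours worked contributed 0.73 × 3.62 = 2.6426 pp.
Share of growth = 2.6426 / 4.53 × 100 = 58.336%.

58.3%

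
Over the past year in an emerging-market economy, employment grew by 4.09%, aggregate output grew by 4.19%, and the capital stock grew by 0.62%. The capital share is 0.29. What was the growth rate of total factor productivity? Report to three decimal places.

Labor's share = 1 − 0.29 = 0.71.
The capital stock: 0.29 × 0.62 = 0.1798 pp.
Employment: 0.71 × 4.09 = 2.9039 pp.
TFP growth = 4.19 − 3.0837 = 1.1063%.

Total factor productivity growth was 1.106%.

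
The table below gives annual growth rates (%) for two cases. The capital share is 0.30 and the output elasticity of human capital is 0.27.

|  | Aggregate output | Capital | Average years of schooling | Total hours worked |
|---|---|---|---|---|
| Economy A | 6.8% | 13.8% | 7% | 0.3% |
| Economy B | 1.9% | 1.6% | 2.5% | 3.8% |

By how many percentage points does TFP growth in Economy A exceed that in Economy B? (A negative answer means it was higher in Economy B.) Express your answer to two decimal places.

Labor's share = 1 − 0.3 − 0.27 = 0.43.
Economy A: TFP = 6.8 − 4.14 − 1.89 − 0.129 = 0.641%.
Economy B: TFP = 1.9 − 0.48 − 0.675 − 1.634 = -0.889%.
Difference = 0.641 − (-0.889) = 1.53 pp.

1.53 percentage points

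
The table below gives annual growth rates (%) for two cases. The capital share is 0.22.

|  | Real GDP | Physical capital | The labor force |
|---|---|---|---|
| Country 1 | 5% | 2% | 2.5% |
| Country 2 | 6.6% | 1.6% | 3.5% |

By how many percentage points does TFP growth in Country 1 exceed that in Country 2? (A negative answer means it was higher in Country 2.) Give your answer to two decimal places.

-0.91 percentage points

Labor's share = 1 − 0.22 = 0.78.
Country 1: TFP = 5 − 0.44 − 1.95 = 2.61%.
Country 2: TFP = 6.6 − 0.352 − 2.73 = 3.518%.
Difference = 2.61 − (3.518) = -0.908 pp.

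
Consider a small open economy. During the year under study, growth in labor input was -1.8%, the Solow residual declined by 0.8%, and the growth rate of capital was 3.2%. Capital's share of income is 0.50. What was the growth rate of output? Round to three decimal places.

-0.100%

Labor's share = 1 − 0.5 = 0.5.
Capital: 0.5 × 3.2 = 1.6 pp.
Labor input: 0.5 × (-1.8) = -0.9 pp.
Output growth = -0.8 + 0.7 = -0.1%.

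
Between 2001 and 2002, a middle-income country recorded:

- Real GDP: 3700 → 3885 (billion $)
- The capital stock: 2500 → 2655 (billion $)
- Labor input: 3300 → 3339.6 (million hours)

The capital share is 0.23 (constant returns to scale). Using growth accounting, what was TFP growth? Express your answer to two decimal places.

Real GDP growth = (3885 − 3700) / 3700 = 5%.
The capital stock growth = (2655 − 2500) / 2500 = 6.2%.
Labor input growth = (3339.6 − 3300) / 3300 = 1.2%.
Labor's share = 1 − 0.23 = 0.77.
The capital stock: 0.23 × 6.2 = 1.426 pp.
Labor input: 0.77 × 1.2 = 0.924 pp.
TFP growth = 5 − 2.35 = 2.65%.

2.65%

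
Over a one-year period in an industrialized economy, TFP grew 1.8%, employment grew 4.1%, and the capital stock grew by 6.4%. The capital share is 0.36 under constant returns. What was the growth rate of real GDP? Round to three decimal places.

Real GDP grew 6.728%.

Labor's share = 1 − 0.36 = 0.64.
The capital stock: 0.36 × 6.4 = 2.304 pp.
Employment: 0.64 × 4.1 = 2.624 pp.
Output growth = 1.8 + 4.928 = 6.728%.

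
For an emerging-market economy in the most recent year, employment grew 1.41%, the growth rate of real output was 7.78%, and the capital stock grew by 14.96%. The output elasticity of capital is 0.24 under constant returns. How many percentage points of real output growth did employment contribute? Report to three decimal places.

1.072

Labor's share = 1 − 0.24 = 0.76.
Contribution = share × growth = 0.76 × 1.41 = 1.0716 pp.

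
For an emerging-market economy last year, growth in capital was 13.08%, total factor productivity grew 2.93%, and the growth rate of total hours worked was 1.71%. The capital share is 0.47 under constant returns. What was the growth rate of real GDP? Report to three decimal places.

Labor's share = 1 − 0.47 = 0.53.
Capital: 0.47 × 13.08 = 6.1476 pp.
Total hours worked: 0.53 × 1.71 = 0.9063 pp.
Output growth = 2.93 + 7.0539 = 9.9839%.

9.984%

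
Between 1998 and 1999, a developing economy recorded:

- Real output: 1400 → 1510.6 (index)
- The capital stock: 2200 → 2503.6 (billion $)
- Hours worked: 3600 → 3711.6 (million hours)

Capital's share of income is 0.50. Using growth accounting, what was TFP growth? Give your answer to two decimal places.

-0.55%

Real output growth = (1510.6 − 1400) / 1400 = 7.9%.
The capital stock growth = (2503.6 − 2200) / 2200 = 13.8%.
Hours worked growth = (3711.6 − 3600) / 3600 = 3.1%.
Labor's share = 1 − 0.5 = 0.5.
The capital stock: 0.5 × 13.8 = 6.9 pp.
Hours worked: 0.5 × 3.1 = 1.55 pp.
TFP growth = 7.9 − 8.45 = -0.55%.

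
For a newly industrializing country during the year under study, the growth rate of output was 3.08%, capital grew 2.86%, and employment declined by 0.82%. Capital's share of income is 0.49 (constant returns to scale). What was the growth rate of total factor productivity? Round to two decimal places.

Total factor productivity growth was 2.10%.

Labor's share = 1 − 0.49 = 0.51.
Capital: 0.49 × 2.86 = 1.4014 pp.
Employment: 0.51 × (-0.82) = -0.4182 pp.
TFP growth = 3.08 − 0.9832 = 2.0968%.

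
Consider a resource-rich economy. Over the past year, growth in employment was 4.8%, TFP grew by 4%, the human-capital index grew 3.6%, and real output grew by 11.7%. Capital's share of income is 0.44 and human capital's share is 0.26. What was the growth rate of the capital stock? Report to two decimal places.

Labor's share = 1 − 0.44 − 0.26 = 0.3.
gY = gA + 0.26×3.6 + 0.3×4.8 + 0.44×g.
0.44×g = 11.7 − 4 − 2.376 = 5.324.
g = 5.324 / 0.44 = 12.1%.

12.10%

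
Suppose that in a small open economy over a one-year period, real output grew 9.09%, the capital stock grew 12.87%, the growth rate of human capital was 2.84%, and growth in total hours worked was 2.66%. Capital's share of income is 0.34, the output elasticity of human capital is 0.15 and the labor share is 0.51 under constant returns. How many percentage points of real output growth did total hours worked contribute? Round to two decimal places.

1.36 pp

Labor's share = 1 − 0.34 − 0.15 = 0.51.
Contribution = share × growth = 0.51 × 2.66 = 1.3566 pp.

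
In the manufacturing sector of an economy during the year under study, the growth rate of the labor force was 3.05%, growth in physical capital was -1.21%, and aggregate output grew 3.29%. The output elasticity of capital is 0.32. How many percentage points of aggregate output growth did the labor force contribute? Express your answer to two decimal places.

Labor's share = 1 − 0.32 = 0.68.
Contribution = share × growth = 0.68 × 3.05 = 2.074 pp.

2.07 pp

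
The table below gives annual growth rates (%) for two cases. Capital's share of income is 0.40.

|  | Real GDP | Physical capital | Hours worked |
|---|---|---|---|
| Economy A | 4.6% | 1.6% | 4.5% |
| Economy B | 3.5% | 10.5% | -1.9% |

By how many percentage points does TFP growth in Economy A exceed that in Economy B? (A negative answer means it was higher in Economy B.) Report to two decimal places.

Labor's share = 1 − 0.4 = 0.6.
Economy A: TFP = 4.6 − 0.64 − 2.7 = 1.26%.
Economy B: TFP = 3.5 − 4.2 + 1.14 = 0.44%.
Difference = 1.26 − (0.44) = 0.82 pp.

0.82 percentage points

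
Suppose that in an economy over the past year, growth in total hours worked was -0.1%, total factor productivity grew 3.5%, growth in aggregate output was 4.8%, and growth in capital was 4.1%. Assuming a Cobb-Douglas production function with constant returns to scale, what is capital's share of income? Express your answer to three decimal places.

gY = gA + α·gK + (1−α)·gL, so gY − gA − gL = α(gK − gL).
4.8 − 3.5 + 0.1 = α × (4.1 − (-0.1)).
1.4 = 4.2 α, so α = 0.33333.

Capital's share of income is 0.333.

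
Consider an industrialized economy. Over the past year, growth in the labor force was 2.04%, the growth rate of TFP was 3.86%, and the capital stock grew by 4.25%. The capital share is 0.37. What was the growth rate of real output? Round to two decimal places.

Labor's share = 1 − 0.37 = 0.63.
The capital stock: 0.37 × 4.25 = 1.5725 pp.
The labor force: 0.63 × 2.04 = 1.2852 pp.
Output growth = 3.86 + 2.8577 = 6.7177%.

6.72%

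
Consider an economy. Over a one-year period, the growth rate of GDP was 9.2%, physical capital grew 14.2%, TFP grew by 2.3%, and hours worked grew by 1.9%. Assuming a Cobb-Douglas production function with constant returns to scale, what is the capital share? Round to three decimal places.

The capital share is 0.407.

gY = gA + α·gK + (1−α)·gL, so gY − gA − gL = α(gK − gL).
9.2 − 2.3 − 1.9 = α × (14.2 − 1.9).
5 = 12.3 α, so α = 0.4065.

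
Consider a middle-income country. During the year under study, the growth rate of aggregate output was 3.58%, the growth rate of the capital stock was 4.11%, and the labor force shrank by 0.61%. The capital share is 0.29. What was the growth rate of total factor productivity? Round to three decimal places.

Labor's share = 1 − 0.29 = 0.71.
The capital stock: 0.29 × 4.11 = 1.1919 pp.
The labor force: 0.71 × (-0.61) = -0.4331 pp.
TFP growth = 3.58 − 0.7588 = 2.8212%.

2.821%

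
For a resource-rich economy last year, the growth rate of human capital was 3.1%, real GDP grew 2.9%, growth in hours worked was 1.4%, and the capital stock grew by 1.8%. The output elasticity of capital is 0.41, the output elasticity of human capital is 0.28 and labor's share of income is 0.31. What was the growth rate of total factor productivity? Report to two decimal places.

Labor's share = 1 − 0.41 − 0.28 = 0.31.
The capital stock: 0.41 × 1.8 = 0.738 pp.
Human capital: 0.28 × 3.1 = 0.868 pp.
Hours worked: 0.31 × 1.4 = 0.434 pp.
TFP growth = 2.9 − 2.04 = 0.86%.

Total factor productivity growth was 0.86%.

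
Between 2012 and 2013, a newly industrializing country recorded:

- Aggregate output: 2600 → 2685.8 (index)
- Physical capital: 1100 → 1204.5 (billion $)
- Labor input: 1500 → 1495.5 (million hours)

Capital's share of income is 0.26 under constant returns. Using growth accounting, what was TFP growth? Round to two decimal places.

1.05%

Aggregate output growth = (2685.8 − 2600) / 2600 = 3.3%.
Physical capital growth = (1204.5 − 1100) / 1100 = 9.5%.
Labor input growth = (1495.5 − 1500) / 1500 = -0.3%.
Labor's share = 1 − 0.26 = 0.74.
Physical capital: 0.26 × 9.5 = 2.47 pp.
Labor input: 0.74 × (-0.3) = -0.222 pp.
TFP growth = 3.3 − 2.248 = 1.052%.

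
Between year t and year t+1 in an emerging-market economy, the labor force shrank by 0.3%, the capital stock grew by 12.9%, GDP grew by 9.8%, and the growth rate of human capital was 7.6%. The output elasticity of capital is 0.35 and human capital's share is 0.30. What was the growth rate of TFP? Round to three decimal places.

TFP growth was 3.110%.

Labor's share = 1 − 0.35 − 0.3 = 0.35.
The capital stock: 0.35 × 12.9 = 4.515 pp.
Human capital: 0.3 × 7.6 = 2.28 pp.
The labor force: 0.35 × (-0.3) = -0.105 pp.
TFP growth = 9.8 − 6.69 = 3.11%.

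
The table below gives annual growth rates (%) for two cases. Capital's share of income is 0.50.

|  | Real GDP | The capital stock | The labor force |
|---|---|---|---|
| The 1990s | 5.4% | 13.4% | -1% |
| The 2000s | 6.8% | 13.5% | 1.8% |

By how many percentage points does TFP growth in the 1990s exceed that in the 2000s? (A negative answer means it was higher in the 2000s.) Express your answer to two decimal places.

Labor's share = 1 − 0.5 = 0.5.
The 1990s: TFP = 5.4 − 6.7 + 0.5 = -0.8%.
The 2000s: TFP = 6.8 − 6.75 − 0.9 = -0.85%.
Difference = -0.8 − (-0.85) = 0.05 pp.

0.05 percentage points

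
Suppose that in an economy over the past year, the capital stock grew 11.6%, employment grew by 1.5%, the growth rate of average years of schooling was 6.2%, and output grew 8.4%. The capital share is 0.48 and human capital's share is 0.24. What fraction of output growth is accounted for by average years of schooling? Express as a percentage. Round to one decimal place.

Average years of schooling contributed 0.24 × 6.2 = 1.488 pp.
Share of growth = 1.488 / 8.4 × 100 = 17.714%.

Average years of schooling accounted for 17.7% of growth.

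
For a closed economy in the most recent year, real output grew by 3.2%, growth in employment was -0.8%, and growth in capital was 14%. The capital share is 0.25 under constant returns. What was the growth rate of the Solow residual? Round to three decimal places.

Labor's share = 1 − 0.25 = 0.75.
Capital: 0.25 × 14 = 3.5 pp.
Employment: 0.75 × (-0.8) = -0.6 pp.
TFP growth = 3.2 − 2.9 = 0.3%.

0.300%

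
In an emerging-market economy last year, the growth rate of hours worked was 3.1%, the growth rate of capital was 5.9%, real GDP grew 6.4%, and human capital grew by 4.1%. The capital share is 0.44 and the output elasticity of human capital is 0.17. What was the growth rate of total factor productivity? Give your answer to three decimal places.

Labor's share = 1 − 0.44 − 0.17 = 0.39.
Capital: 0.44 × 5.9 = 2.596 pp.
Human capital: 0.17 × 4.1 = 0.697 pp.
Hours worked: 0.39 × 3.1 = 1.209 pp.
TFP growth = 6.4 − 4.502 = 1.898%.

Total factor productivity growth was 1.898%.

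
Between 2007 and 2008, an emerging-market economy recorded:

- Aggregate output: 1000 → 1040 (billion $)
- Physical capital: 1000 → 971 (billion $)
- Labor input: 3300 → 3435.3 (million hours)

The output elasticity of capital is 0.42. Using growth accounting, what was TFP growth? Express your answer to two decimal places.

Aggregate output growth = (1040 − 1000) / 1000 = 4%.
Physical capital growth = (971 − 1000) / 1000 = -2.9%.
Labor input growth = (3435.3 − 3300) / 3300 = 4.1%.
Labor's share = 1 − 0.42 = 0.58.
Physical capital: 0.42 × (-2.9) = -1.218 pp.
Labor input: 0.58 × 4.1 = 2.378 pp.
TFP growth = 4 − 1.16 = 2.84%.

2.84%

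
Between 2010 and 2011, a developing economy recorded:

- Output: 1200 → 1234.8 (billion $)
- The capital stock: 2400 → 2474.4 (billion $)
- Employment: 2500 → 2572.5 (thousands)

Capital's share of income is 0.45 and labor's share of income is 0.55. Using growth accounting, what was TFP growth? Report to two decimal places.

-0.09%

Output growth = (1234.8 − 1200) / 1200 = 2.9%.
The capital stock growth = (2474.4 − 2400) / 2400 = 3.1%.
Employment growth = (2572.5 − 2500) / 2500 = 2.9%.
Labor's share = 1 − 0.45 = 0.55.
The capital stock: 0.45 × 3.1 = 1.395 pp.
Employment: 0.55 × 2.9 = 1.595 pp.
TFP growth = 2.9 − 2.99 = -0.09%.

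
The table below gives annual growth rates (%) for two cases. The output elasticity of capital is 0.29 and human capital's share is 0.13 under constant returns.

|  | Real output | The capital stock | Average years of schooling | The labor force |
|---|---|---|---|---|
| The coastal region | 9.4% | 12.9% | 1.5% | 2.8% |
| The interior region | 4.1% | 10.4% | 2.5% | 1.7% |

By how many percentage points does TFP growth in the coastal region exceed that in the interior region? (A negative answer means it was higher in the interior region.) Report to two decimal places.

Labor's share = 1 − 0.29 − 0.13 = 0.58.
The coastal region: TFP = 9.4 − 3.741 − 0.195 − 1.624 = 3.84%.
The interior region: TFP = 4.1 − 3.016 − 0.325 − 0.986 = -0.227%.
Difference = 3.84 − (-0.227) = 4.067 pp.

4.07 percentage points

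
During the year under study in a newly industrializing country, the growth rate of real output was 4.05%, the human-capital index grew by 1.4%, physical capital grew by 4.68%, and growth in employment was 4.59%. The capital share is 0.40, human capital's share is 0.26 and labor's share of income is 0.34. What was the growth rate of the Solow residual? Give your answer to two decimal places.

0.25%

Labor's share = 1 − 0.4 − 0.26 = 0.34.
Physical capital: 0.4 × 4.68 = 1.872 pp.
The human-capital index: 0.26 × 1.4 = 0.364 pp.
Employment: 0.34 × 4.59 = 1.5606 pp.
TFP growth = 4.05 − 3.7966 = 0.2534%.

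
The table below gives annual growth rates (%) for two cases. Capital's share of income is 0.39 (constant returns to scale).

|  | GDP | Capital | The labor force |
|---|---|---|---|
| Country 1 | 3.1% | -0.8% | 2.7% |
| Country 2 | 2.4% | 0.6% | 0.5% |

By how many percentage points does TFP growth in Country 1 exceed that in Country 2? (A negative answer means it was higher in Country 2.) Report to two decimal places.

Labor's share = 1 − 0.39 = 0.61.
Country 1: TFP = 3.1 + 0.312 − 1.647 = 1.765%.
Country 2: TFP = 2.4 − 0.234 − 0.305 = 1.861%.
Difference = 1.765 − (1.861) = -0.096 pp.

-0.10 percentage points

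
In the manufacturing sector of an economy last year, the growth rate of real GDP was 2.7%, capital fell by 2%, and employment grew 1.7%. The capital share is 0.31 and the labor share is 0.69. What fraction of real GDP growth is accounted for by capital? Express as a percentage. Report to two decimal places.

Capital accounted for -22.96% of growth.

Capital contributed 0.31 × (-2) = -0.62 pp.
Share of growth = -0.62 / 2.7 × 100 = -22.963%.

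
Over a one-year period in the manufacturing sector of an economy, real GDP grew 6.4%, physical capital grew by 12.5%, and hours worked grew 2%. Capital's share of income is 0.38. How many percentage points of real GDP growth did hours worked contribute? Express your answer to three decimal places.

1.240

Labor's share = 1 − 0.38 = 0.62.
Contribution = share × growth = 0.62 × 2 = 1.24 pp.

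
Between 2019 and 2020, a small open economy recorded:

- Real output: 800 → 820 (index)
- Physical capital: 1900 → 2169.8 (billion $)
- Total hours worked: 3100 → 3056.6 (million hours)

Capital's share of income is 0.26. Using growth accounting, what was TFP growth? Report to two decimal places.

-0.16%

Real output growth = (820 − 800) / 800 = 2.5%.
Physical capital growth = (2169.8 − 1900) / 1900 = 14.2%.
Total hours worked growth = (3056.6 − 3100) / 3100 = -1.4%.
Labor's share = 1 − 0.26 = 0.74.
Physical capital: 0.26 × 14.2 = 3.692 pp.
Total hours worked: 0.74 × (-1.4) = -1.036 pp.
TFP growth = 2.5 − 2.656 = -0.156%.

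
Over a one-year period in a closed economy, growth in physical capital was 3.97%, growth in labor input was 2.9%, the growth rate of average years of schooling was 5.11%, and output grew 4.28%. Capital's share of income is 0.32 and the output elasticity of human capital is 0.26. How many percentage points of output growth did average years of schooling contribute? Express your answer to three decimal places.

Contribution = share × growth = 0.26 × 5.11 = 1.3286 pp.

1.329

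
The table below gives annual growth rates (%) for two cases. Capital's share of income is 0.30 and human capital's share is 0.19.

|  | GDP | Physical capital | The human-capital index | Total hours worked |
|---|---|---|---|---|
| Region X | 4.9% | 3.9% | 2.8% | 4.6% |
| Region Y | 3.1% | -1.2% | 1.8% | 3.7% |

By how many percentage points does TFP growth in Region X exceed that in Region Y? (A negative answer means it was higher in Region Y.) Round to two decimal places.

-0.38 percentage points

Labor's share = 1 − 0.3 − 0.19 = 0.51.
Region X: TFP = 4.9 − 1.17 − 0.532 − 2.346 = 0.852%.
Region Y: TFP = 3.1 + 0.36 − 0.342 − 1.887 = 1.231%.
Difference = 0.852 − (1.231) = -0.379 pp.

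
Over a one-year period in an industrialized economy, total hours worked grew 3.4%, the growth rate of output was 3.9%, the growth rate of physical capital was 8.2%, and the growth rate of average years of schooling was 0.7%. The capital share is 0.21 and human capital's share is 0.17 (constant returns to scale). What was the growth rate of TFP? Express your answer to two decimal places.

Labor's share = 1 − 0.21 − 0.17 = 0.62.
Physical capital: 0.21 × 8.2 = 1.722 pp.
Average years of schooling: 0.17 × 0.7 = 0.119 pp.
Total hours worked: 0.62 × 3.4 = 2.108 pp.
TFP growth = 3.9 − 3.949 = -0.049%.

-0.05%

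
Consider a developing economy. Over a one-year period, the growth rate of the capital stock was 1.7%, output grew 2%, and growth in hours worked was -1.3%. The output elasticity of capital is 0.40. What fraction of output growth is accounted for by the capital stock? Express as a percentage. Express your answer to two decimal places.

34.00%

The capital stock contributed 0.4 × 1.7 = 0.68 pp.
Share of growth = 0.68 / 2 × 100 = 34%.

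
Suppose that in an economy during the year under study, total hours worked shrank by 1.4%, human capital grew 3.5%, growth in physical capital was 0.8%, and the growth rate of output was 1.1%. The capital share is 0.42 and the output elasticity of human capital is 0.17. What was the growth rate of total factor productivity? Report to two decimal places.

Labor's share = 1 − 0.42 − 0.17 = 0.41.
Physical capital: 0.42 × 0.8 = 0.336 pp.
Human capital: 0.17 × 3.5 = 0.595 pp.
Total hours worked: 0.41 × (-1.4) = -0.574 pp.
TFP growth = 1.1 − 0.357 = 0.743%.

0.74%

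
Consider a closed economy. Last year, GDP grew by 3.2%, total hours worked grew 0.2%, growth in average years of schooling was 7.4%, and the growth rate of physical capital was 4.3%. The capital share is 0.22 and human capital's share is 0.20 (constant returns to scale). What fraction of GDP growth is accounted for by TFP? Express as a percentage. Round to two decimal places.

Labor's share = 1 − 0.22 − 0.2 = 0.58.
Physical capital: 0.22 × 4.3 = 0.946 pp.
Average years of schooling: 0.2 × 7.4 = 1.48 pp.
Total hours worked: 0.58 × 0.2 = 0.116 pp.
TFP growth = 3.2 − 2.542 = 0.658%.
TFP share of growth = 0.658 / 3.2 × 100 = 20.5625%.

20.56%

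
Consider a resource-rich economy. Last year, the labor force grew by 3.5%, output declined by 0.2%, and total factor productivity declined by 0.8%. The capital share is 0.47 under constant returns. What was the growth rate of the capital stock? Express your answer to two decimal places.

-2.67%

Labor's share = 1 − 0.47 = 0.53.
gY = gA + 0.53×3.5 + 0.47×g.
0.47×g = -0.2 + 0.8 − 1.855 = -1.255.
g = -1.255 / 0.47 = -2.6702%.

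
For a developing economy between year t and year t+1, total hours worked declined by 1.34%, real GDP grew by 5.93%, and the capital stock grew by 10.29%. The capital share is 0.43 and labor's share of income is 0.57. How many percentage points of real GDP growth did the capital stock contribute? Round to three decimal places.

4.425 pp

Contribution = share × growth = 0.43 × 10.29 = 4.4247 pp.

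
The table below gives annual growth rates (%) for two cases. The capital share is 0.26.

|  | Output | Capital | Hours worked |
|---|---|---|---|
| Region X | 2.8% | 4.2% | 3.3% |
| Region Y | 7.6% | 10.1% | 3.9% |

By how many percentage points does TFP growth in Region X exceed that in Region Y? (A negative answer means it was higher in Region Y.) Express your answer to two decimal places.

Labor's share = 1 − 0.26 = 0.74.
Region X: TFP = 2.8 − 1.092 − 2.442 = -0.734%.
Region Y: TFP = 7.6 − 2.626 − 2.886 = 2.088%.
Difference = -0.734 − (2.088) = -2.822 pp.

-2.82 percentage points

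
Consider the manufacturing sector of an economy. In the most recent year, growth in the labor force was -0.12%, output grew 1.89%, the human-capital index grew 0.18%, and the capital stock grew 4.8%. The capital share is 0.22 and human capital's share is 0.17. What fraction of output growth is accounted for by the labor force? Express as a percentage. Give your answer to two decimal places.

Labor's share = 1 − 0.22 − 0.17 = 0.61.
The labor force contributed 0.61 × (-0.12) = -0.0732 pp.
Share of growth = -0.0732 / 1.89 × 100 = -3.873%.

The labor force accounted for -3.87% of growth.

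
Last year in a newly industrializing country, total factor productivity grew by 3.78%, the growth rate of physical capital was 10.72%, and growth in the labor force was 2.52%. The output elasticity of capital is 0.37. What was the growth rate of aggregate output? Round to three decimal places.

9.334%

Labor's share = 1 − 0.37 = 0.63.
Physical capital: 0.37 × 10.72 = 3.9664 pp.
The labor force: 0.63 × 2.52 = 1.5876 pp.
Output growth = 3.78 + 5.554 = 9.334%.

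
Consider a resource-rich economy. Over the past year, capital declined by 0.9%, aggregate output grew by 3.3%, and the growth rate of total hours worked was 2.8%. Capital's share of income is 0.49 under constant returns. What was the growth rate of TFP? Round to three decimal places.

2.313%

Labor's share = 1 − 0.49 = 0.51.
Capital: 0.49 × (-0.9) = -0.441 pp.
Total hours worked: 0.51 × 2.8 = 1.428 pp.
TFP growth = 3.3 − 0.987 = 2.313%.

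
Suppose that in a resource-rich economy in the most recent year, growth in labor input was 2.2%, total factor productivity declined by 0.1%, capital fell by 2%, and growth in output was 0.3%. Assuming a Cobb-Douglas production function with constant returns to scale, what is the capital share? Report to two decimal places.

α = 0.43

gY = gA + α·gK + (1−α)·gL, so gY − gA − gL = α(gK − gL).
0.3 + 0.1 − 2.2 = α × (-2 − 2.2).
-1.8 = -4.2 α, so α = 0.4286.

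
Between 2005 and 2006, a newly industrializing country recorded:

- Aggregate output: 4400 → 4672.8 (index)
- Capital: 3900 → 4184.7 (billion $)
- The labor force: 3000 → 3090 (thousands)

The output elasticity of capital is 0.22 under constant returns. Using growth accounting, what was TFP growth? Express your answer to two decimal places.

Aggregate output growth = (4672.8 − 4400) / 4400 = 6.2%.
Capital growth = (4184.7 − 3900) / 3900 = 7.3%.
The labor force growth = (3090 − 3000) / 3000 = 3%.
Labor's share = 1 − 0.22 = 0.78.
Capital: 0.22 × 7.3 = 1.606 pp.
The labor force: 0.78 × 3 = 2.34 pp.
TFP growth = 6.2 − 3.946 = 2.254%.

TFP growth was 2.25%.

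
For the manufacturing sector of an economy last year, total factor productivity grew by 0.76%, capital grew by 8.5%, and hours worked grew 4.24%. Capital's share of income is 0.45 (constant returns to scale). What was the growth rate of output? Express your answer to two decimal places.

6.92%

Labor's share = 1 − 0.45 = 0.55.
Capital: 0.45 × 8.5 = 3.825 pp.
Hours worked: 0.55 × 4.24 = 2.332 pp.
Output growth = 0.76 + 6.157 = 6.917%.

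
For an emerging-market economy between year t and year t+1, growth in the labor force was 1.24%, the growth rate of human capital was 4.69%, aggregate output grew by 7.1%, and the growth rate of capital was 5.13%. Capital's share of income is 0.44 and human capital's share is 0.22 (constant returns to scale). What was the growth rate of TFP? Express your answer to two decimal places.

TFP growth was 3.39%.

Labor's share = 1 − 0.44 − 0.22 = 0.34.
Capital: 0.44 × 5.13 = 2.2572 pp.
Human capital: 0.22 × 4.69 = 1.0318 pp.
The labor force: 0.34 × 1.24 = 0.4216 pp.
TFP growth = 7.1 − 3.7106 = 3.3894%.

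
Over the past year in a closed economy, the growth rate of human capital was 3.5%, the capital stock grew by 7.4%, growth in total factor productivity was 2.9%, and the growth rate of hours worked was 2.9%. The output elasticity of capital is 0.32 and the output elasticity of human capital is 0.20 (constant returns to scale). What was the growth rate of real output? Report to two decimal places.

Real output grew 7.36%.

Labor's share = 1 − 0.32 − 0.2 = 0.48.
The capital stock: 0.32 × 7.4 = 2.368 pp.
Human capital: 0.2 × 3.5 = 0.7 pp.
Hours worked: 0.48 × 2.9 = 1.392 pp.
Output growth = 2.9 + 4.46 = 7.36%.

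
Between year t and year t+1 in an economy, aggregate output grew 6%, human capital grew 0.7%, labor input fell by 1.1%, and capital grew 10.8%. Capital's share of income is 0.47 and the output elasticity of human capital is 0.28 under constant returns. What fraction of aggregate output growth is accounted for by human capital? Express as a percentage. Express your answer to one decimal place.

Human capital contributed 0.28 × 0.7 = 0.196 pp.
Share of growth = 0.196 / 6 × 100 = 3.267%.

Human capital accounted for 3.3% of growth.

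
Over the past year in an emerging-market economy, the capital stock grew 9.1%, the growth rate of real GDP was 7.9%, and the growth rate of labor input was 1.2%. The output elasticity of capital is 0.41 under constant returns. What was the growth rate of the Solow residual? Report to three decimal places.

3.461%

Labor's share = 1 − 0.41 = 0.59.
The capital stock: 0.41 × 9.1 = 3.731 pp.
Labor input: 0.59 × 1.2 = 0.708 pp.
TFP growth = 7.9 − 4.439 = 3.461%.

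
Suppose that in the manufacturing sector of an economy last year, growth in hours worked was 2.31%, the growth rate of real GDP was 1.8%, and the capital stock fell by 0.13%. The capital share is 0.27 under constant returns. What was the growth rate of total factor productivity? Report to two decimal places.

0.15%

Labor's share = 1 − 0.27 = 0.73.
The capital stock: 0.27 × (-0.13) = -0.0351 pp.
Hours worked: 0.73 × 2.31 = 1.6863 pp.
TFP growth = 1.8 − 1.6512 = 0.1488%.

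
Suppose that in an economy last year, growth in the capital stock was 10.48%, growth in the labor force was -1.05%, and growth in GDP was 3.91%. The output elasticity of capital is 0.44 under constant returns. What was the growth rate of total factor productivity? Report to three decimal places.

Labor's share = 1 − 0.44 = 0.56.
The capital stock: 0.44 × 10.48 = 4.6112 pp.
The labor force: 0.56 × (-1.05) = -0.588 pp.
TFP growth = 3.91 − 4.0232 = -0.1132%.

-0.113%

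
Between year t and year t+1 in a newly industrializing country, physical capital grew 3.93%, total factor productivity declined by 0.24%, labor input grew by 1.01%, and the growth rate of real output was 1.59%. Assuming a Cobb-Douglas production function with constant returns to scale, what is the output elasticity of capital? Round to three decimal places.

α = 0.281

gY = gA + α·gK + (1−α)·gL, so gY − gA − gL = α(gK − gL).
1.59 + 0.24 − 1.01 = α × (3.93 − 1.01).
0.82 = 2.92 α, so α = 0.28082.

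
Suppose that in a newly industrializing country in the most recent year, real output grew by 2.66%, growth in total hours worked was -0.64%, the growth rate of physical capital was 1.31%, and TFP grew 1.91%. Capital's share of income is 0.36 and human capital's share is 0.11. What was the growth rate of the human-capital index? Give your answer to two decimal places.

5.61%

Labor's share = 1 − 0.36 − 0.11 = 0.53.
gY = gA + 0.36×1.31 + 0.53×(-0.64) + 0.11×g.
0.11×g = 2.66 − 1.91 − 0.1324 = 0.6176.
g = 0.6176 / 0.11 = 5.6145%.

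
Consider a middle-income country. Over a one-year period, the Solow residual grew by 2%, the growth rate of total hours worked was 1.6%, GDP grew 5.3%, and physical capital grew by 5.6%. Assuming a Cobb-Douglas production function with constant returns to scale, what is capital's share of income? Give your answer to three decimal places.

0.425

gY = gA + α·gK + (1−α)·gL, so gY − gA − gL = α(gK − gL).
5.3 − 2 − 1.6 = α × (5.6 − 1.6).
1.7 = 4 α, so α = 0.425.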